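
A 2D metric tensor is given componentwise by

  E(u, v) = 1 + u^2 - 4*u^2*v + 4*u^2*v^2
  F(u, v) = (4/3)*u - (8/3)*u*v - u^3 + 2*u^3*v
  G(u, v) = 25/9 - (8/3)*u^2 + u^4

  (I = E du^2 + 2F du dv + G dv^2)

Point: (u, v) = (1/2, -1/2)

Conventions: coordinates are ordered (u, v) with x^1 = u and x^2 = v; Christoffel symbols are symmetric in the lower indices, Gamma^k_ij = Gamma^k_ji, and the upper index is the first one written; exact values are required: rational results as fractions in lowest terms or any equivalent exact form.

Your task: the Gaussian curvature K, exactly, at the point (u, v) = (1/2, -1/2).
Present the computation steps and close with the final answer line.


E = 2, F = 13/12, G = 313/144, EG - F^2 = 457/144 at the point
E_u = 4, E_v = -2, F_u = 7/6, F_v = -13/12, G_u = -13/6, G_v = 0
E_vv = 2, F_uv = -7/6, G_uu = -7/3
Using the Brioschi determinant formula for K from the metric derivatives:
M1 = [[-E_vv/2 + F_uv - G_uu/2, E_u/2, F_u - E_v/2], [F_v - G_u/2, E, F], [G_v/2, F, G]] = [[-1, 2, 13/6], [0, 2, 13/12], [0, 13/12, 313/144]]; det M1 = -457/144
M2 = [[0, E_v/2, G_u/2], [E_v/2, E, F], [G_u/2, F, G]] = [[0, -1, -13/12], [-1, 2, 13/12], [-13/12, 13/12, 313/144]]; det M2 = -313/144
det M1 - det M2 = -1; K = -1 / (457/144)^2 = -20736/208849

Answer: K = -20736/208849


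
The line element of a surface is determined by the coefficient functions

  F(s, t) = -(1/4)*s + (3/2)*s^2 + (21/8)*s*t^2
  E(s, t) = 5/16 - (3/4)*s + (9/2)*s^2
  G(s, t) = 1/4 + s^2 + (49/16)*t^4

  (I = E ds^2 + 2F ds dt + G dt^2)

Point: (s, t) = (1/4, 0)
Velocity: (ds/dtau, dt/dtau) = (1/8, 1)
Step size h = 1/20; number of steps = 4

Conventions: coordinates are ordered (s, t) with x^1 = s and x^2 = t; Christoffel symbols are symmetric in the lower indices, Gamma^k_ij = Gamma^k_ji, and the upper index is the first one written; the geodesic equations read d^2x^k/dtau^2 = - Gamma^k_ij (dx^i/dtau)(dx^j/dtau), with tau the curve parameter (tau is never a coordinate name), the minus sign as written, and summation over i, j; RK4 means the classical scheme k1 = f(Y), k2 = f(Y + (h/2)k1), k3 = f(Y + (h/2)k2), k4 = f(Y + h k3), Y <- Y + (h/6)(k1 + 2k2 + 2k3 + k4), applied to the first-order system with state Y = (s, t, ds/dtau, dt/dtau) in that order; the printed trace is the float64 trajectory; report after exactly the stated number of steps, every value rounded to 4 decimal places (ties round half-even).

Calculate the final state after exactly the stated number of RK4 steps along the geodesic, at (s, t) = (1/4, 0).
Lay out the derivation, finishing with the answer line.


f(Y) = (ds/dtau, dt/dtau, -Gamma^s_ij Y'^i Y'^j, -Gamma^t_ij Y'^i Y'^j) with the Gammas evaluated at the stage position; h = 0.050000; intermediate values shown to 6 dp
step 0: s = 0.2500, t = 0.0000, ds/dtau = 0.1250, dt/dtau = 1.0000
step 1:
  k1: at (s, t) = (0.250000, 0.000000), (ds/dtau, dt/dtau) = (0.125000, 1.000000); Gamma_sss = 1.736434, Gamma_sst = -0.062016, Gamma_stt = -0.620155, Gamma_tss = 1.426357, Gamma_tst = 0.806202, Gamma_ttt = 0.062016; k1 = (0.125000, 1.000000, 0.608527, -0.285853)
  k2: at (s, t) = (0.253125, 0.025000), (ds/dtau, dt/dtau) = (0.140213, 0.992854); Gamma_sss = 1.742429, Gamma_sst = -0.065752, Gamma_stt = -0.539712, Gamma_tss = 1.442634, Gamma_tst = 0.812901, Gamma_ttt = 0.057429; k2 = (0.140213, 0.992854, 0.516076, -0.311303)
  k3: at (s, t) = (0.253505, 0.024821), (ds/dtau, dt/dtau) = (0.137902, 0.992217); Gamma_sss = 1.743338, Gamma_sst = -0.066096, Gamma_stt = -0.540384, Gamma_tss = 1.444163, Gamma_tst = 0.813689, Gamma_ttt = 0.057783; k3 = (0.137902, 0.992217, 0.516940, -0.307023)
  k4: at (s, t) = (0.256895, 0.049611), (ds/dtau, dt/dtau) = (0.150847, 0.984649); Gamma_sss = 1.745633, Gamma_sst = -0.071772, Gamma_stt = -0.460659, Gamma_tss = 1.466883, Gamma_tst = 0.821198, Gamma_ttt = 0.055469; k4 = (0.150847, 0.984649, 0.428223, -0.331105)
  Y <- Y + (h/6)(k1 + 2k2 + 2k3 + k4): s = 0.2569, t = 0.0496, ds/dtau = 0.1509, dt/dtau = 0.9846
step 2:
  k1: at (s, t) = (0.256934, 0.049623), (ds/dtau, dt/dtau) = (0.150857, 0.984553); Gamma_sss = 1.745710, Gamma_sst = -0.071811, Gamma_stt = -0.460626, Gamma_tss = 1.467043, Gamma_tst = 0.821278, Gamma_ttt = 0.055495; k1 = (0.150857, 0.984553, 0.428108, -0.331143)
  k2: at (s, t) = (0.260705, 0.074237), (ds/dtau, dt/dtau) = (0.161559, 0.976275); Gamma_sss = 1.744253, Gamma_sst = -0.079574, Gamma_stt = -0.381694, Gamma_tss = 1.496132, Gamma_tst = 0.829817, Gamma_ttt = 0.056537; k2 = (0.161559, 0.976275, 0.343371, -0.354705)
  k3: at (s, t) = (0.260973, 0.074030), (ds/dtau, dt/dtau) = (0.159441, 0.975686); Gamma_sss = 1.744811, Gamma_sst = -0.079791, Gamma_stt = -0.382395, Gamma_tss = 1.496992, Gamma_tst = 0.830356, Gamma_ttt = 0.056687; k3 = (0.159441, 0.975686, 0.344496, -0.350366)
  k4: at (s, t) = (0.264906, 0.098408), (ds/dtau, dt/dtau) = (0.168081, 0.967035); Gamma_sss = 1.738822, Gamma_sst = -0.089430, Gamma_stt = -0.304626, Gamma_tss = 1.530763, Gamma_tst = 0.839410, Gamma_ttt = 0.061723; k4 = (0.168081, 0.967035, 0.264821, -0.373843)
  Y <- Y + (h/6)(k1 + 2k2 + 2k3 + k4): s = 0.2649, t = 0.0984, ds/dtau = 0.1681, dt/dtau = 0.9669
step 3:
  k1: at (s, t) = (0.264942, 0.098419), (ds/dtau, dt/dtau) = (0.168095, 0.966927); Gamma_sss = 1.738867, Gamma_sst = -0.089469, Gamma_stt = -0.304593, Gamma_tss = 1.530900, Gamma_tst = 0.839483, Gamma_ttt = 0.061742; k1 = (0.168095, 0.966927, 0.264729, -0.373875)
  k2: at (s, t) = (0.269144, 0.122592), (ds/dtau, dt/dtau) = (0.174714, 0.957580); Gamma_sss = 1.728226, Gamma_sst = -0.101118, Gamma_stt = -0.228222, Gamma_tss = 1.569129, Gamma_tst = 0.849197, Gamma_ttt = 0.071643; k2 = (0.174714, 0.957580, 0.190351, -0.397737)
  k3: at (s, t) = (0.269310, 0.122359), (ds/dtau, dt/dtau) = (0.172854, 0.956984); Gamma_sss = 1.728590, Gamma_sst = -0.101206, Gamma_stt = -0.228971, Gamma_tss = 1.569423, Gamma_tst = 0.849521, Gamma_ttt = 0.071587; k3 = (0.172854, 0.956984, 0.191531, -0.393506)
  k4: at (s, t) = (0.273585, 0.146268), (ds/dtau, dt/dtau) = (0.177672, 0.947252); Gamma_sss = 1.712831, Gamma_sst = -0.114631, Gamma_stt = -0.154548, Gamma_tss = 1.610554, Gamma_tst = 0.859388, Gamma_ttt = 0.086813; k4 = (0.177672, 0.947252, 0.123189, -0.418007)
  Y <- Y + (h/6)(k1 + 2k2 + 2k3 + k4): s = 0.2736, t = 0.1463, ds/dtau = 0.1777, dt/dtau = 0.9471
step 4:
  k1: at (s, t) = (0.273616, 0.146280), (ds/dtau, dt/dtau) = (0.177693, 0.947141); Gamma_sss = 1.712846, Gamma_sst = -0.114669, Gamma_stt = -0.154514, Gamma_tss = 1.610665, Gamma_tst = 0.859452, Gamma_ttt = 0.086827; k1 = (0.177693, 0.947141, 0.123126, -0.418038)
  k2: at (s, t) = (0.278058, 0.169959), (ds/dtau, dt/dtau) = (0.180771, 0.936690); Gamma_sss = 1.691866, Gamma_sst = -0.129973, Gamma_stt = -0.082431, Gamma_tss = 1.654355, Gamma_tst = 0.869542, Gamma_ttt = 0.108035; k2 = (0.180771, 0.936690, 0.061053, -0.443323)
  k3: at (s, t) = (0.278135, 0.169697), (ds/dtau, dt/dtau) = (0.179219, 0.936058); Gamma_sss = 1.692199, Gamma_sst = -0.129929, Gamma_stt = -0.083225, Gamma_tss = 1.654217, Gamma_tst = 0.869689, Gamma_ttt = 0.107766; k3 = (0.179219, 0.936058, 0.062163, -0.439354)
  k4: at (s, t) = (0.282577, 0.193083), (ds/dtau, dt/dtau) = (0.180801, 0.925173); Gamma_sss = 1.665900, Gamma_sst = -0.146846, Gamma_stt = -0.014167, Gamma_tss = 1.699097, Gamma_tst = 0.879518, Gamma_ttt = 0.135219; k4 = (0.180801, 0.925173, 0.006796, -0.465520)
  Y <- Y + (h/6)(k1 + 2k2 + 2k3 + k4): s = 0.2826, t = 0.1931, ds/dtau = 0.1808, dt/dtau = 0.9251

Answer: s = 0.2826, t = 0.1931, ds/dtau = 0.1808, dt/dtau = 0.9251


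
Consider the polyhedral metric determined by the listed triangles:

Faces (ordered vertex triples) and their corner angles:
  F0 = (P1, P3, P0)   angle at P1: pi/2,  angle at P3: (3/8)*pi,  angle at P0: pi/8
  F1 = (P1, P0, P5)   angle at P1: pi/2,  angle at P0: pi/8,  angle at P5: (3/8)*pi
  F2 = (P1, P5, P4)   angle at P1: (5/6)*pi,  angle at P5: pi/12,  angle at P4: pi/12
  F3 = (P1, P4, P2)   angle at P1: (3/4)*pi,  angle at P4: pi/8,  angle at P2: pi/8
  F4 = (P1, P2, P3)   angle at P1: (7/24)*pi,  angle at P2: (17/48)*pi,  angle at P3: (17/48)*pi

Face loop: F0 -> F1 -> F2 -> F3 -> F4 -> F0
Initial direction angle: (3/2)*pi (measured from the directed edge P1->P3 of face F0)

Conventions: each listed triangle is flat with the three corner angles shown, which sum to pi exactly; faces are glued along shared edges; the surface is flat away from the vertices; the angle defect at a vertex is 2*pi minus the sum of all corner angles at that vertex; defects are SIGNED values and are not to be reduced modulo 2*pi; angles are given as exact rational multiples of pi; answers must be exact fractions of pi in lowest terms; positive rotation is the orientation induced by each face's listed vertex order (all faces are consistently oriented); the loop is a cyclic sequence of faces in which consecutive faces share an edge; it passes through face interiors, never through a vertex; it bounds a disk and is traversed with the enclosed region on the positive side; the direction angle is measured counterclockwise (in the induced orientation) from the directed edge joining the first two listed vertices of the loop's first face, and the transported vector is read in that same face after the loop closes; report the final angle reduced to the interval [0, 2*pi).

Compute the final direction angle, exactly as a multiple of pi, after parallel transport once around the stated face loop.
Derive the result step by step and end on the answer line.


enclosed vertex P1: corner angles sum to (23/8)*pi, defect = 2*pi - (23/8)*pi = (-7/8)*pi
summing the enclosed defects onto the initial angle, mod 2*pi in the induced orientation:
final angle = (3/2)*pi - (7/8)*pi = (5/8)*pi (mod 2*pi)

Answer: final direction angle = (5/8)*pi


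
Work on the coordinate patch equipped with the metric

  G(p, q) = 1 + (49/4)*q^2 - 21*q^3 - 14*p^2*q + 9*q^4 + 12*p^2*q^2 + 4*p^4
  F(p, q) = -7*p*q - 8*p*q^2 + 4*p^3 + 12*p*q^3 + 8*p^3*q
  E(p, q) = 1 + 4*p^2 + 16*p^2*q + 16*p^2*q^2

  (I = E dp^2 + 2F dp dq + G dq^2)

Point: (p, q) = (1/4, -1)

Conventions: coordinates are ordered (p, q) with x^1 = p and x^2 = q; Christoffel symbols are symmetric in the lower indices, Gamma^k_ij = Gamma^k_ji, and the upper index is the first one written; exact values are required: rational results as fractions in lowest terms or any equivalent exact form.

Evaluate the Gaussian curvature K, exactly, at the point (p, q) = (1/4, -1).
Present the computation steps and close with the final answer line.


E = 5/4, F = -53/16, G = 2873/64, EG - F^2 = 2889/64 at the point
E_p = 2, E_q = -1, F_p = -55/4, F_q = 91/8, G_p = 53/4, G_q = -1007/8
E_qq = 2, F_pq = 93/2, G_pp = 55
The intrinsic route: Brioschi's K = (det M1 - det M2)/(EG - F^2)^2.
M1 = [[-E_qq/2 + F_pq - G_pp/2, E_p/2, F_p - E_q/2], [F_q - G_p/2, E, F], [G_q/2, F, G]] = [[18, 1, -53/4], [19/4, 5/4, -53/16], [-1007/16, -53/16, 2873/64]]; det M1 = -1673/64
M2 = [[0, E_q/2, G_p/2], [E_q/2, E, F], [G_p/2, F, G]] = [[0, -1/2, 53/8], [-1/2, 5/4, -53/16], [53/8, -53/16, 2873/64]]; det M2 = -2825/64
det M1 - det M2 = 18; K = 18 / (2889/64)^2 = 8192/927369

Answer: K = 8192/927369


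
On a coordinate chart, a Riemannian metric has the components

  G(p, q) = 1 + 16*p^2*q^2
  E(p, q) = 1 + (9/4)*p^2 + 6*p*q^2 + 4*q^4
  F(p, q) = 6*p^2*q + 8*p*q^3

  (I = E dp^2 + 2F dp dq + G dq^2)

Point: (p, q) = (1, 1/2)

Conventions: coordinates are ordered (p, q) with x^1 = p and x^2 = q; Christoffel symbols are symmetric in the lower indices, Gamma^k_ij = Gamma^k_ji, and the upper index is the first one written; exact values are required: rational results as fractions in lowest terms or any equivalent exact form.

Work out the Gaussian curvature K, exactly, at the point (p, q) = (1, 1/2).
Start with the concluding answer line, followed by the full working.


Answer: K = 2/81

E = 5, F = 4, G = 5, EG - F^2 = 9 at the point
E_p = 6, E_q = 8, F_p = 7, F_q = 12, G_p = 8, G_q = 16
E_qq = 24, F_pq = 18, G_pp = 8
Using the Brioschi determinant formula for K from the metric derivatives:
M1 = [[-E_qq/2 + F_pq - G_pp/2, E_p/2, F_p - E_q/2], [F_q - G_p/2, E, F], [G_q/2, F, G]] = [[2, 3, 3], [8, 5, 4], [8, 4, 5]]; det M1 = -30
M2 = [[0, E_q/2, G_p/2], [E_q/2, E, F], [G_p/2, F, G]] = [[0, 4, 4], [4, 5, 4], [4, 4, 5]]; det M2 = -32
det M1 - det M2 = 2; K = 2 / (9)^2 = 2/81


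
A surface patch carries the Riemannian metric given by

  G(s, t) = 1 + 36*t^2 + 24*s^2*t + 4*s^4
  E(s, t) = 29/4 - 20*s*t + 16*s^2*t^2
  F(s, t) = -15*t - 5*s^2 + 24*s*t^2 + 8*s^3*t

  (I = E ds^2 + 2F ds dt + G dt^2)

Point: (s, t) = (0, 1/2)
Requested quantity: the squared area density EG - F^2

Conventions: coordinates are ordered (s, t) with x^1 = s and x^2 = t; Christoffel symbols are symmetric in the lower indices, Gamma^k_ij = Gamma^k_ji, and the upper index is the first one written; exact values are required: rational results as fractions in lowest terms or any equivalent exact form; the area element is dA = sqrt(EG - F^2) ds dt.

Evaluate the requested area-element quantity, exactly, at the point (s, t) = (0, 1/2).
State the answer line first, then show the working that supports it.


Answer: EG - F^2 = 65/4

E = 29/4, F = -15/2, G = 10; EG - F^2 = 65/4


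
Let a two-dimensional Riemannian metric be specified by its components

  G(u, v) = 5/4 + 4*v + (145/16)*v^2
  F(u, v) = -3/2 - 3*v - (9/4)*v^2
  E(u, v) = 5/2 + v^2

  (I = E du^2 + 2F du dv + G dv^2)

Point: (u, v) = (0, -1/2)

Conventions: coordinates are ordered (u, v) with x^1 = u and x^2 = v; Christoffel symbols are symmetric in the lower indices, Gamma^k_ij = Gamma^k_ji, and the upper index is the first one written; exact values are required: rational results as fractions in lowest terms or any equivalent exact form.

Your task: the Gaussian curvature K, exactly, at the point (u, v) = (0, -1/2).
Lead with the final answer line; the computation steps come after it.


Answer: K = 3584/243049

E = 11/4, F = -9/16, G = 97/64, EG - F^2 = 493/128 at the point
E_u = 0, E_v = -1, F_u = 0, F_v = -3/4, G_u = 0, G_v = -81/16
E_vv = 2, F_uv = 0, G_uu = 0
Using the Brioschi determinant formula for K from the metric derivatives:
M1 = [[-E_vv/2 + F_uv - G_uu/2, E_u/2, F_u - E_v/2], [F_v - G_u/2, E, F], [G_v/2, F, G]] = [[-1, 0, 1/2], [-3/4, 11/4, -9/16], [-81/32, -9/16, 97/64]]; det M1 = -41/256
M2 = [[0, E_v/2, G_u/2], [E_v/2, E, F], [G_u/2, F, G]] = [[0, -1/2, 0], [-1/2, 11/4, -9/16], [0, -9/16, 97/64]]; det M2 = -97/256
det M1 - det M2 = 7/32; K = 7/32 / (493/128)^2 = 3584/243049


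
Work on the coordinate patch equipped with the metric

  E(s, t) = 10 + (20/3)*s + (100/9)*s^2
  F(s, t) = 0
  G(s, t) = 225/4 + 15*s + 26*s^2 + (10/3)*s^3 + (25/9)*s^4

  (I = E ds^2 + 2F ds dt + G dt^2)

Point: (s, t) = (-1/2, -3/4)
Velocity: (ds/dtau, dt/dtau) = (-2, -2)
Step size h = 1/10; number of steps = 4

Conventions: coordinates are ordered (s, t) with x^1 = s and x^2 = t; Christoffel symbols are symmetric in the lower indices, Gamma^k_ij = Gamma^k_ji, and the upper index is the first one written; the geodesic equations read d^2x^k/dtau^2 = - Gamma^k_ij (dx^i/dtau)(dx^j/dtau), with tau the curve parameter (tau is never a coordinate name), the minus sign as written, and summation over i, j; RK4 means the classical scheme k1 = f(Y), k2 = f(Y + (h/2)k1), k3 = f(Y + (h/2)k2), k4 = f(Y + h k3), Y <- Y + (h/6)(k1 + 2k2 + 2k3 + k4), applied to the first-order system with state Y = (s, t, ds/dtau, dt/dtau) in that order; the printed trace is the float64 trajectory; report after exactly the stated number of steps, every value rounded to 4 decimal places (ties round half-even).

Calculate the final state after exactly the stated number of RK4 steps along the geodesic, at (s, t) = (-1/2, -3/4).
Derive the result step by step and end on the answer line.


f(Y) = (ds/dtau, dt/dtau, -Gamma^s_ij Y'^i Y'^j, -Gamma^t_ij Y'^i Y'^j) with the Gammas evaluated at the stage position; h = 0.100000; intermediate values shown to 6 dp
step 0: s = -0.5000, t = -0.7500, ds/dtau = -2.0000, dt/dtau = -2.0000
step 1:
  k1: at (s, t) = (-0.500000, -0.750000), (ds/dtau, dt/dtau) = (-2.000000, -2.000000); Gamma_sss = -0.235294, Gamma_sst = 0.000000, Gamma_stt = 0.523529, Gamma_tss = 0.000000, Gamma_tst = -0.089888, Gamma_ttt = 0.000000; k1 = (-2.000000, -2.000000, -1.152941, 0.719101)
  k2: at (s, t) = (-0.600000, -0.850000), (ds/dtau, dt/dtau) = (-2.057647, -1.964045); Gamma_sss = -0.333333, Gamma_sst = 0.000000, Gamma_stt = 0.750000, Gamma_tss = 0.000000, Gamma_tst = -0.133333, Gamma_ttt = 0.000000; k2 = (-2.057647, -1.964045, -1.481801, 1.077683)
  k3: at (s, t) = (-0.602882, -0.848202), (ds/dtau, dt/dtau) = (-2.074090, -1.946116); Gamma_sss = -0.335887, Gamma_sst = 0.000000, Gamma_stt = 0.756039, Gamma_tss = 0.000000, Gamma_tst = -0.134562, Gamma_ttt = 0.000000; k3 = (-2.074090, -1.946116, -1.418458, 1.086301)
  k4: at (s, t) = (-0.707409, -0.944612), (ds/dtau, dt/dtau) = (-2.141846, -1.891370); Gamma_sss = -0.417435, Gamma_sst = 0.000000, Gamma_stt = 0.955087, Gamma_tss = 0.000000, Gamma_tst = -0.178064, Gamma_ttt = 0.000000; k4 = (-2.141846, -1.891370, -1.501631, 1.442683)
  Y <- Y + (h/6)(k1 + 2k2 + 2k3 + k4): s = -0.7068, t = -0.9452, ds/dtau = -2.1409, dt/dtau = -1.8918
step 2:
  k1: at (s, t) = (-0.706755, -0.945195), (ds/dtau, dt/dtau) = (-2.140918, -1.891837); Gamma_sss = -0.416993, Gamma_sst = 0.000000, Gamma_stt = 0.953964, Gamma_tss = 0.000000, Gamma_tst = -0.177799, Gamma_ttt = 0.000000; k1 = (-2.140918, -1.891837, -1.502987, 1.440268)
  k2: at (s, t) = (-0.813801, -1.039787), (ds/dtau, dt/dtau) = (-2.216067, -1.819824); Gamma_sss = -0.478403, Gamma_sst = 0.000000, Gamma_stt = 1.118027, Gamma_tss = 0.000000, Gamma_tst = -0.219855, Gamma_ttt = 0.000000; k2 = (-2.216067, -1.819824, -1.353218, 1.773289)
  k3: at (s, t) = (-0.817559, -1.036186), (ds/dtau, dt/dtau) = (-2.208579, -1.803173); Gamma_sss = -0.480169, Gamma_sst = 0.000000, Gamma_stt = 1.123084, Gamma_tss = 0.000000, Gamma_tst = -0.221280, Gamma_ttt = 0.000000; k3 = (-2.208579, -1.803173, -1.309452, 1.762471)
  k4: at (s, t) = (-0.927613, -1.125512), (ds/dtau, dt/dtau) = (-2.271863, -1.715590); Gamma_sss = -0.521317, Gamma_sst = 0.000000, Gamma_stt = 1.252178, Gamma_tss = 0.000000, Gamma_tst = -0.261293, Gamma_ttt = 0.000000; k4 = (-2.271863, -1.715590, -0.994764, 2.036827)
  Y <- Y + (h/6)(k1 + 2k2 + 2k3 + k4): s = -0.9278, t = -1.1261, ds/dtau = -2.2713, dt/dtau = -1.7160
step 3:
  k1: at (s, t) = (-0.927790, -1.126085), (ds/dtau, dt/dtau) = (-2.271303, -1.716027); Gamma_sss = -0.521368, Gamma_sst = 0.000000, Gamma_stt = 1.252358, Gamma_tss = 0.000000, Gamma_tst = -0.261355, Gamma_ttt = 0.000000; k1 = (-2.271303, -1.716027, -0.998236, 2.037322)
  k2: at (s, t) = (-1.041355, -1.211887), (ds/dtau, dt/dtau) = (-2.321215, -1.614161); Gamma_sss = -0.545271, Gamma_sst = 0.000000, Gamma_stt = 1.352166, Gamma_tss = 0.000000, Gamma_tst = -0.298957, Gamma_ttt = 0.000000; k2 = (-2.321215, -1.614161, -0.585147, 2.240274)
  k3: at (s, t) = (-1.043851, -1.206793), (ds/dtau, dt/dtau) = (-2.300560, -1.604013); Gamma_sss = -0.545620, Gamma_sst = 0.000000, Gamma_stt = 1.354041, Gamma_tss = 0.000000, Gamma_tst = -0.299740, Gamma_ttt = 0.000000; k3 = (-2.300560, -1.604013, -0.596022, 2.212156)
  k4: at (s, t) = (-1.157846, -1.286487), (ds/dtau, dt/dtau) = (-2.330905, -1.494812); Gamma_sss = -0.554917, Gamma_sst = 0.000000, Gamma_stt = 1.427774, Gamma_tss = 0.000000, Gamma_tst = -0.333410, Gamma_ttt = 0.000000; k4 = (-2.330905, -1.494812, -0.175376, 2.323374)
  Y <- Y + (h/6)(k1 + 2k2 + 2k3 + k4): s = -1.1586, t = -1.2869, ds/dtau = -2.3302, dt/dtau = -1.4949
step 4:
  k1: at (s, t) = (-1.158553, -1.286872), (ds/dtau, dt/dtau) = (-2.330236, -1.494935); Gamma_sss = -0.554939, Gamma_sst = 0.000000, Gamma_stt = 1.428166, Gamma_tss = 0.000000, Gamma_tst = -0.333606, Gamma_ttt = 0.000000; k1 = (-2.330236, -1.494935, -0.178392, 2.324263)
  k2: at (s, t) = (-1.275064, -1.361618), (ds/dtau, dt/dtau) = (-2.339155, -1.378721); Gamma_sss = -0.553778, Gamma_sst = 0.000000, Gamma_stt = 1.484332, Gamma_tss = 0.000000, Gamma_tst = -0.363779, Gamma_ttt = 0.000000; k2 = (-2.339155, -1.378721, 0.208549, 2.346406)
  k3: at (s, t) = (-1.275510, -1.355808), (ds/dtau, dt/dtau) = (-2.319808, -1.377614); Gamma_sss = -0.553757, Gamma_sst = 0.000000, Gamma_stt = 1.484518, Gamma_tss = 0.000000, Gamma_tst = -0.363886, Gamma_ttt = 0.000000; k3 = (-2.319808, -1.377614, 0.162700, 2.325817)
  k4: at (s, t) = (-1.390533, -1.424633), (ds/dtau, dt/dtau) = (-2.313966, -1.262353); Gamma_sss = -0.545468, Gamma_sst = 0.000000, Gamma_stt = 1.527109, Gamma_tss = 0.000000, Gamma_tst = -0.389527, Gamma_ttt = 0.000000; k4 = (-2.313966, -1.262353, 0.487171, 2.275652)
  Y <- Y + (h/6)(k1 + 2k2 + 2k3 + k4): s = -1.3913, t = -1.4247, ds/dtau = -2.3127, dt/dtau = -1.2625

Answer: s = -1.3913, t = -1.4247, ds/dtau = -2.3127, dt/dtau = -1.2625


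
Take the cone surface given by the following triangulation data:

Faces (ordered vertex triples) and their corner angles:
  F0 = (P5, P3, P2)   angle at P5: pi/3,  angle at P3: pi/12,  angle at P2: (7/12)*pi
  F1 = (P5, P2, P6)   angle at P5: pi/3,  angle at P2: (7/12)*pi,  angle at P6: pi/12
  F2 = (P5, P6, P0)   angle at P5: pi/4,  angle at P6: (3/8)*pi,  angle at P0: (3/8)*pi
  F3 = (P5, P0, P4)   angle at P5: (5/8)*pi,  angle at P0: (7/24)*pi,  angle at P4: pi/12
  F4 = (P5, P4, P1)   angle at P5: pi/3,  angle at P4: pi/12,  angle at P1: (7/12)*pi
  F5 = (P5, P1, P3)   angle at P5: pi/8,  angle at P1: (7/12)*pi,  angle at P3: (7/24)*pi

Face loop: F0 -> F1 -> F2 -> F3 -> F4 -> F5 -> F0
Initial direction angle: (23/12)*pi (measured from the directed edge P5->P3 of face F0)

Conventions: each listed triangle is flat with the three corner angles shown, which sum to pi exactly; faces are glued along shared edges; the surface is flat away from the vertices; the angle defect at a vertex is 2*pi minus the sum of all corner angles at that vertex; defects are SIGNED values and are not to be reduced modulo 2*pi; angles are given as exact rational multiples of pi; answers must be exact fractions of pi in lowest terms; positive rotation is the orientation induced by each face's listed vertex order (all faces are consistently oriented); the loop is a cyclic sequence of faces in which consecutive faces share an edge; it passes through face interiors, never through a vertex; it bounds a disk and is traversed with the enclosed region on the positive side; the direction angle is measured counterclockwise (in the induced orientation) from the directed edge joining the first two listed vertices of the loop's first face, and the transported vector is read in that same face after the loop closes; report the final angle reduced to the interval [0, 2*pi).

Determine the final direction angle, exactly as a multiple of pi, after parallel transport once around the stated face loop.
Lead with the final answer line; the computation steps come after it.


Answer: final direction angle = (23/12)*pi

enclosed vertex P5: corner angles sum to 2*pi, defect = 2*pi - 2*pi = 0
the rotation equals the total enclosed defect, so the final angle is initial + defects (mod 2*pi)
final angle = (23/12)*pi + 0 = (23/12)*pi (mod 2*pi)


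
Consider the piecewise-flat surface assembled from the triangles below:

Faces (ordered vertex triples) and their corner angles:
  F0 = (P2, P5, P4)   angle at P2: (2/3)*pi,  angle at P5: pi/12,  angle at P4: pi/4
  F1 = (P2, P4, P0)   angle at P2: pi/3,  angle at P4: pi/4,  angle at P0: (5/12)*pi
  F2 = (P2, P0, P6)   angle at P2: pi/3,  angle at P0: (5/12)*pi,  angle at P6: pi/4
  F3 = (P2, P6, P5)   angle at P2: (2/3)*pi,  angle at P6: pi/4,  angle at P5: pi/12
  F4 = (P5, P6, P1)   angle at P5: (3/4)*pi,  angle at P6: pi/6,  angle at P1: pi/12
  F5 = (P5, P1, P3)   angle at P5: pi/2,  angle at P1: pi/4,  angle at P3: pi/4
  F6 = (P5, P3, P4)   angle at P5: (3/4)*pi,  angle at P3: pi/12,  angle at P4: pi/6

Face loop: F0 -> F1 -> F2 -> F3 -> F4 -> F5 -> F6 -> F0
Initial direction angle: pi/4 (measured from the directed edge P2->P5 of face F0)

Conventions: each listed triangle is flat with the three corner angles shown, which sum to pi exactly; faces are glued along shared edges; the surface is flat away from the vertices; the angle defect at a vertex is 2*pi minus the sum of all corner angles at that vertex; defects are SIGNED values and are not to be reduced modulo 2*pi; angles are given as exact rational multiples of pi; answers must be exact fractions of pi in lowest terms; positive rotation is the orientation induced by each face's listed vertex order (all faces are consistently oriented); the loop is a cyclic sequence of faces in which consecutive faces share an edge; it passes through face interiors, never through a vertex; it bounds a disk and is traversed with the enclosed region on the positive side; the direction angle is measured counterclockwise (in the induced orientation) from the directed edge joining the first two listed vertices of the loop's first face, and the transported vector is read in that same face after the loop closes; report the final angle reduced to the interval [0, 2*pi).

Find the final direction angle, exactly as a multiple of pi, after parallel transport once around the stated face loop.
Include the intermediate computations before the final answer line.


enclosed vertex P2: corner angles sum to 2*pi, defect = 2*pi - 2*pi = 0
enclosed vertex P5: corner angles sum to (13/6)*pi, defect = 2*pi - (13/6)*pi = -pi/6
transport around the loop rotates by the sum of enclosed defects; add to the initial angle mod 2*pi
final angle = pi/4 - pi/6 = pi/12 (mod 2*pi)

Answer: final direction angle = pi/12


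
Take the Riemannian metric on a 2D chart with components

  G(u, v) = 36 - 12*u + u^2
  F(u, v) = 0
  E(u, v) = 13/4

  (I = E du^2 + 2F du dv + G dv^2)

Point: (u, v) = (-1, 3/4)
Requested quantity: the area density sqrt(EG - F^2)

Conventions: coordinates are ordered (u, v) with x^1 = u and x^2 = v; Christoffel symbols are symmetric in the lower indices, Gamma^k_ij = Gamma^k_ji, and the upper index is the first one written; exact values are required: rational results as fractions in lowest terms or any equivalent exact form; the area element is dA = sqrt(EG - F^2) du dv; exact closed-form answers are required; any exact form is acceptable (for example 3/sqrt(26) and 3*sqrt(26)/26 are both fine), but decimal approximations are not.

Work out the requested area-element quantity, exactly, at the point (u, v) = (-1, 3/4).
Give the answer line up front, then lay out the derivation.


Answer: sqrt(EG - F^2) = 7*sqrt(13)/2

E = 13/4, F = 0, G = 49; EG - F^2 = 637/4


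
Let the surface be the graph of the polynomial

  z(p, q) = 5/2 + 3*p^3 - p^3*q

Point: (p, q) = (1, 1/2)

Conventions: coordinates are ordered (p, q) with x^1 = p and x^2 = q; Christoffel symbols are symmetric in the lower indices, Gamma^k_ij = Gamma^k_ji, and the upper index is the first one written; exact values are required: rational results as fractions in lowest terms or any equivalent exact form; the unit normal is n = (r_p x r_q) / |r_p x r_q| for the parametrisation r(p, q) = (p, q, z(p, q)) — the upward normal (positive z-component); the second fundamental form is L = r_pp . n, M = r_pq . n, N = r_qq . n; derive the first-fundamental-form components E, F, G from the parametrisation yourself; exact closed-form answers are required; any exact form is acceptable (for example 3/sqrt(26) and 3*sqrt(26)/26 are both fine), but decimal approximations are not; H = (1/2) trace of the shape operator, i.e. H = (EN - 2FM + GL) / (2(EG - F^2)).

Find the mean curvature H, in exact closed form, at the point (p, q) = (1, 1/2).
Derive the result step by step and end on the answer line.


z_p = 15/2, z_q = -1, z_pp = 15, z_pq = -3, z_qq = 0
E = 229/4, F = -15/2, G = 2; answer radicand W^2 = 233/4
unnormalised second-form numerators: l = 15, m = -3, n = 0; L = l/sqrt(233/4), and similarly M = m/sqrt(W^2), N = n/sqrt(W^2)
H = (E*n - 2*F*m + G*l) / (2*(EG - F^2)*sqrt(W^2)); E*n - 2*F*m + G*l = -15, EG - F^2 = 233/4, so H = (-30/233)/sqrt(233/4)

Answer: H = -60*sqrt(233)/54289


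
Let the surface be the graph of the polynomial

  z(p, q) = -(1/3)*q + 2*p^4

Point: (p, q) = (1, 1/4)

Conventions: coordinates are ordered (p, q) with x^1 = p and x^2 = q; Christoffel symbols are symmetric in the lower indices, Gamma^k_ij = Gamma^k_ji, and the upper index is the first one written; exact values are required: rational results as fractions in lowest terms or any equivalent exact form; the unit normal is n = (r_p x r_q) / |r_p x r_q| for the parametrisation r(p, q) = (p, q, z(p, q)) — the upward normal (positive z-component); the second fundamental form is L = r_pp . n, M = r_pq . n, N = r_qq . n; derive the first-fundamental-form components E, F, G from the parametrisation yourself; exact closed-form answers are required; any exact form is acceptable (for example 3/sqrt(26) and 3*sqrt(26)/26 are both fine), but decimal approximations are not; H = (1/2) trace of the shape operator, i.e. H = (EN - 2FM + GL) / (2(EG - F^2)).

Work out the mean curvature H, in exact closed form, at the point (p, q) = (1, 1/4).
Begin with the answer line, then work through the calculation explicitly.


Answer: H = 90*sqrt(586)/85849

z_p = 8, z_q = -1/3, z_pp = 24, z_pq = 0, z_qq = 0
E = 65, F = -8/3, G = 10/9; answer radicand W^2 = 586/9
unnormalised second-form numerators: l = 24, m = 0, n = 0; L = l/sqrt(586/9), and similarly M = m/sqrt(W^2), N = n/sqrt(W^2)
H = (E*n - 2*F*m + G*l) / (2*(EG - F^2)*sqrt(W^2)); E*n - 2*F*m + G*l = 80/3, EG - F^2 = 586/9, so H = (60/293)/sqrt(586/9)


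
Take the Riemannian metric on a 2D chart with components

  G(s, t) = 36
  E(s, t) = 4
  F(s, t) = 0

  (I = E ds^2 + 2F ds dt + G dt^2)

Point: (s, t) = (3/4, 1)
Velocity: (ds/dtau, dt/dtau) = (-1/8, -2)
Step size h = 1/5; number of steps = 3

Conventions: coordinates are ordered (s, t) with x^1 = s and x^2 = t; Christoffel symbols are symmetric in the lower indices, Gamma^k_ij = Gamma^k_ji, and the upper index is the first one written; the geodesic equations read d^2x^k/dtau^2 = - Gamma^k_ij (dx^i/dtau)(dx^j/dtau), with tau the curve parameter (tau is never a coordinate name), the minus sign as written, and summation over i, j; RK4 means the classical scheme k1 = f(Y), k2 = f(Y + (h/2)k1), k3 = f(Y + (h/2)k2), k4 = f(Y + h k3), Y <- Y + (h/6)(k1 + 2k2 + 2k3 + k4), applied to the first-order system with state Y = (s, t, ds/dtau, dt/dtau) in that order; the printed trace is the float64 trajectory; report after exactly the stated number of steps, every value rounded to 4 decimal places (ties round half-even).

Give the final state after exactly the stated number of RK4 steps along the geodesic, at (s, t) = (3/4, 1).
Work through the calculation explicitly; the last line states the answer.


f(Y) = (ds/dtau, dt/dtau, -Gamma^s_ij Y'^i Y'^j, -Gamma^t_ij Y'^i Y'^j) with the Gammas evaluated at the stage position; h = 0.200000; intermediate values shown to 6 dp
step 0: s = 0.7500, t = 1.0000, ds/dtau = -0.1250, dt/dtau = -2.0000
step 1:
  k1: at (s, t) = (0.750000, 1.000000), (ds/dtau, dt/dtau) = (-0.125000, -2.000000); Gamma_sss = 0.000000, Gamma_sst = 0.000000, Gamma_stt = 0.000000, Gamma_tss = 0.000000, Gamma_tst = 0.000000, Gamma_ttt = 0.000000; k1 = (-0.125000, -2.000000, 0.000000, 0.000000)
  k2: at (s, t) = (0.737500, 0.800000), (ds/dtau, dt/dtau) = (-0.125000, -2.000000); Gamma_sss = 0.000000, Gamma_sst = 0.000000, Gamma_stt = 0.000000, Gamma_tss = 0.000000, Gamma_tst = 0.000000, Gamma_ttt = 0.000000; k2 = (-0.125000, -2.000000, 0.000000, 0.000000)
  k3: at (s, t) = (0.737500, 0.800000), (ds/dtau, dt/dtau) = (-0.125000, -2.000000); Gamma_sss = 0.000000, Gamma_sst = 0.000000, Gamma_stt = 0.000000, Gamma_tss = 0.000000, Gamma_tst = 0.000000, Gamma_ttt = 0.000000; k3 = (-0.125000, -2.000000, 0.000000, 0.000000)
  k4: at (s, t) = (0.725000, 0.600000), (ds/dtau, dt/dtau) = (-0.125000, -2.000000); Gamma_sss = 0.000000, Gamma_sst = 0.000000, Gamma_stt = 0.000000, Gamma_tss = 0.000000, Gamma_tst = 0.000000, Gamma_ttt = 0.000000; k4 = (-0.125000, -2.000000, 0.000000, 0.000000)
  Y <- Y + (h/6)(k1 + 2k2 + 2k3 + k4): s = 0.7250, t = 0.6000, ds/dtau = -0.1250, dt/dtau = -2.0000
step 2:
  k1: at (s, t) = (0.725000, 0.600000), (ds/dtau, dt/dtau) = (-0.125000, -2.000000); Gamma_sss = 0.000000, Gamma_sst = 0.000000, Gamma_stt = 0.000000, Gamma_tss = 0.000000, Gamma_tst = 0.000000, Gamma_ttt = 0.000000; k1 = (-0.125000, -2.000000, 0.000000, 0.000000)
  k2: at (s, t) = (0.712500, 0.400000), (ds/dtau, dt/dtau) = (-0.125000, -2.000000); Gamma_sss = 0.000000, Gamma_sst = 0.000000, Gamma_stt = 0.000000, Gamma_tss = 0.000000, Gamma_tst = 0.000000, Gamma_ttt = 0.000000; k2 = (-0.125000, -2.000000, 0.000000, 0.000000)
  k3: at (s, t) = (0.712500, 0.400000), (ds/dtau, dt/dtau) = (-0.125000, -2.000000); Gamma_sss = 0.000000, Gamma_sst = 0.000000, Gamma_stt = 0.000000, Gamma_tss = 0.000000, Gamma_tst = 0.000000, Gamma_ttt = 0.000000; k3 = (-0.125000, -2.000000, 0.000000, 0.000000)
  k4: at (s, t) = (0.700000, 0.200000), (ds/dtau, dt/dtau) = (-0.125000, -2.000000); Gamma_sss = 0.000000, Gamma_sst = 0.000000, Gamma_stt = 0.000000, Gamma_tss = 0.000000, Gamma_tst = 0.000000, Gamma_ttt = 0.000000; k4 = (-0.125000, -2.000000, 0.000000, 0.000000)
  Y <- Y + (h/6)(k1 + 2k2 + 2k3 + k4): s = 0.7000, t = 0.2000, ds/dtau = -0.1250, dt/dtau = -2.0000
step 3:
  k1: at (s, t) = (0.700000, 0.200000), (ds/dtau, dt/dtau) = (-0.125000, -2.000000); Gamma_sss = 0.000000, Gamma_sst = 0.000000, Gamma_stt = 0.000000, Gamma_tss = 0.000000, Gamma_tst = 0.000000, Gamma_ttt = 0.000000; k1 = (-0.125000, -2.000000, 0.000000, 0.000000)
  k2: at (s, t) = (0.687500, 0.000000), (ds/dtau, dt/dtau) = (-0.125000, -2.000000); Gamma_sss = 0.000000, Gamma_sst = 0.000000, Gamma_stt = 0.000000, Gamma_tss = 0.000000, Gamma_tst = 0.000000, Gamma_ttt = 0.000000; k2 = (-0.125000, -2.000000, 0.000000, 0.000000)
  k3: at (s, t) = (0.687500, 0.000000), (ds/dtau, dt/dtau) = (-0.125000, -2.000000); Gamma_sss = 0.000000, Gamma_sst = 0.000000, Gamma_stt = 0.000000, Gamma_tss = 0.000000, Gamma_tst = 0.000000, Gamma_ttt = 0.000000; k3 = (-0.125000, -2.000000, 0.000000, 0.000000)
  k4: at (s, t) = (0.675000, -0.200000), (ds/dtau, dt/dtau) = (-0.125000, -2.000000); Gamma_sss = 0.000000, Gamma_sst = 0.000000, Gamma_stt = 0.000000, Gamma_tss = 0.000000, Gamma_tst = 0.000000, Gamma_ttt = 0.000000; k4 = (-0.125000, -2.000000, 0.000000, 0.000000)
  Y <- Y + (h/6)(k1 + 2k2 + 2k3 + k4): s = 0.6750, t = -0.2000, ds/dtau = -0.1250, dt/dtau = -2.0000

Answer: s = 0.6750, t = -0.2000, ds/dtau = -0.1250, dt/dtau = -2.0000


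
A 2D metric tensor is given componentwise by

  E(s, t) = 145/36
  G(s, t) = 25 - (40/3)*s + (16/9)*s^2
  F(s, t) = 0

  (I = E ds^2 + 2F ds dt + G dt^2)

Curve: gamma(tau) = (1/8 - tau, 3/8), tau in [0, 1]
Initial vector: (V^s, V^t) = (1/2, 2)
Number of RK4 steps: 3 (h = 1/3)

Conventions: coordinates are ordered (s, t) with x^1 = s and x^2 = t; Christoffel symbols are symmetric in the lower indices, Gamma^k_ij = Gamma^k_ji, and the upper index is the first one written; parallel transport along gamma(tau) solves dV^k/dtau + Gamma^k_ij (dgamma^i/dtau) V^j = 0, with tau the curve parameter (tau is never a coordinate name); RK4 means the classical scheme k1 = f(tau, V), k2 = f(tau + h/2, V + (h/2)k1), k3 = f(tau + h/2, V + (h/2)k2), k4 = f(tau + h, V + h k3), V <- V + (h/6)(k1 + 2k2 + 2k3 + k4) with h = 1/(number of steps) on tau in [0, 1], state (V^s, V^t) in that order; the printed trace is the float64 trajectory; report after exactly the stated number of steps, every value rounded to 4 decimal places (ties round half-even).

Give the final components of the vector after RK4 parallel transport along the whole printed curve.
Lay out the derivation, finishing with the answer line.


gamma'(tau) = (-1, 0); f(tau, V)^k = -Gamma^k_ij(gamma(tau)) gamma'^i(tau) V^j; h = 1/3; intermediate values shown to 6 dp
curve data and Christoffel symbols at the stage parameters:
  tau = 0.000000: gamma = (0.125000, 0.375000), gamma' = (-1.000000, 0.000000); Gamma_sss = 0.000000, Gamma_sst = 0.000000, Gamma_stt = 1.600000, Gamma_tss = 0.000000, Gamma_tst = -0.275862, Gamma_ttt = 0.000000
  tau = 0.166667: gamma = (-0.041667, 0.375000), gamma' = (-1.000000, 0.000000); Gamma_sss = 0.000000, Gamma_sst = 0.000000, Gamma_stt = 1.673563, Gamma_tss = 0.000000, Gamma_tst = -0.263736, Gamma_ttt = 0.000000
  tau = 0.333333: gamma = (-0.208333, 0.375000), gamma' = (-1.000000, 0.000000); Gamma_sss = 0.000000, Gamma_sst = 0.000000, Gamma_stt = 1.747126, Gamma_tss = 0.000000, Gamma_tst = -0.252632, Gamma_ttt = 0.000000
  tau = 0.500000: gamma = (-0.375000, 0.375000), gamma' = (-1.000000, 0.000000); Gamma_sss = 0.000000, Gamma_sst = 0.000000, Gamma_stt = 1.820690, Gamma_tss = 0.000000, Gamma_tst = -0.242424, Gamma_ttt = 0.000000
  tau = 0.666667: gamma = (-0.541667, 0.375000), gamma' = (-1.000000, 0.000000); Gamma_sss = 0.000000, Gamma_sst = 0.000000, Gamma_stt = 1.894253, Gamma_tss = 0.000000, Gamma_tst = -0.233010, Gamma_ttt = 0.000000
  tau = 0.833333: gamma = (-0.708333, 0.375000), gamma' = (-1.000000, 0.000000); Gamma_sss = 0.000000, Gamma_sst = 0.000000, Gamma_stt = 1.967816, Gamma_tss = 0.000000, Gamma_tst = -0.224299, Gamma_ttt = 0.000000
  tau = 1.000000: gamma = (-0.875000, 0.375000), gamma' = (-1.000000, 0.000000); Gamma_sss = 0.000000, Gamma_sst = 0.000000, Gamma_stt = 2.041379, Gamma_tss = 0.000000, Gamma_tst = -0.216216, Gamma_ttt = 0.000000
step 0: V^s = 0.5000, V^t = 2.0000
step 1: k1 = (0.000000, -0.551724), k2 = (0.000000, -0.503221), k3 = (0.000000, -0.505353), k4 = (0.000000, -0.462707); V <- V + (h/6)(k1 + 2k2 + 2k3 + k4): V^s = 0.5000, V^t = 1.8316
step 2: k1 = (0.000000, -0.462715), k2 = (0.000000, -0.425324), k3 = (0.000000, -0.426834), k4 = (0.000000, -0.393623); V <- V + (h/6)(k1 + 2k2 + 2k3 + k4): V^s = 0.5000, V^t = 1.6893
step 3: k1 = (0.000000, -0.393628), k2 = (0.000000, -0.364198), k3 = (0.000000, -0.365298), k4 = (0.000000, -0.338931); V <- V + (h/6)(k1 + 2k2 + 2k3 + k4): V^s = 0.5000, V^t = 1.5676

Answer: V^s = 0.5000, V^t = 1.5676


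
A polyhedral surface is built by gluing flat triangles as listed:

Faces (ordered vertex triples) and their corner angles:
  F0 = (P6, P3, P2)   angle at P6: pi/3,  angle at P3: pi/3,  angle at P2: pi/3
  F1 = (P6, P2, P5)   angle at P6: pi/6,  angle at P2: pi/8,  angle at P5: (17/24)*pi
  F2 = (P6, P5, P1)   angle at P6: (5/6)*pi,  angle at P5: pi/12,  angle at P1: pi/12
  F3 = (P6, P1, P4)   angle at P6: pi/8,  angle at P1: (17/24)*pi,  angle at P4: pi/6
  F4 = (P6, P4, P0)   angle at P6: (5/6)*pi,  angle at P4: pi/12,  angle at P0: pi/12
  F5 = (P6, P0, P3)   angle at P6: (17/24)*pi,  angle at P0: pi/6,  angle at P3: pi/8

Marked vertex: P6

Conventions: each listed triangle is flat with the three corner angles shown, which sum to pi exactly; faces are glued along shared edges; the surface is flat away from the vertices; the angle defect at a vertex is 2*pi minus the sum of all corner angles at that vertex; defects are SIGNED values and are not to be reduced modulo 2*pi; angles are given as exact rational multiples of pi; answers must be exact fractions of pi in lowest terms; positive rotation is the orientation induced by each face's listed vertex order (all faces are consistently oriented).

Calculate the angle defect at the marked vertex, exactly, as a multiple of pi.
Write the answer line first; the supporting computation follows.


Answer: defect(P6) = -pi

Sum of corner angles at P6: 3*pi
defect = 2*pi - 3*pi


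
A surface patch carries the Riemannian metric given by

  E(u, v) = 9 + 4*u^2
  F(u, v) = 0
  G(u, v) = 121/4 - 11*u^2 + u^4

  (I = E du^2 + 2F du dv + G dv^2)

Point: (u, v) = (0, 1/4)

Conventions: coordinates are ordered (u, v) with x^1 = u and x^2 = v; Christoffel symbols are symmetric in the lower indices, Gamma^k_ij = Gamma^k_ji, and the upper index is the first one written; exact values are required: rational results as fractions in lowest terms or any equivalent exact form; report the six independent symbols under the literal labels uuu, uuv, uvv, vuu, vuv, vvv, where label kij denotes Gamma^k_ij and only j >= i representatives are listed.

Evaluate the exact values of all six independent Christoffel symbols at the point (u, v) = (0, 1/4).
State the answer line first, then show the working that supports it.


Answer: Gamma_uuu = 0, Gamma_uuv = 0, Gamma_uvv = 0, Gamma_vuu = 0, Gamma_vuv = 0, Gamma_vvv = 0

E = 9, F = 0, G = 121/4 at the point
E_u = 0, E_v = 0, F_u = 0, F_v = 0, G_u = 0, G_v = 0
EG - F^2 = 1089/4;  g^inv = (4/1089) * [[121/4, 0], [0, 9]]
first-kind symbols [ij,l] = (1/2)(d_i g_jl + d_j g_il - d_l g_ij): [uu,u] = E_u/2 = 0, [uu,v] = F_u - E_v/2 = 0, [uv,u] = E_v/2 = 0, [uv,v] = G_u/2 = 0, [vv,u] = F_v - G_u/2 = 0, [vv,v] = G_v/2 = 0
Gamma^u_ij = (G*[ij,u] - F*[ij,v])/(EG - F^2), Gamma^v_ij = (E*[ij,v] - F*[ij,u])/(EG - F^2)
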